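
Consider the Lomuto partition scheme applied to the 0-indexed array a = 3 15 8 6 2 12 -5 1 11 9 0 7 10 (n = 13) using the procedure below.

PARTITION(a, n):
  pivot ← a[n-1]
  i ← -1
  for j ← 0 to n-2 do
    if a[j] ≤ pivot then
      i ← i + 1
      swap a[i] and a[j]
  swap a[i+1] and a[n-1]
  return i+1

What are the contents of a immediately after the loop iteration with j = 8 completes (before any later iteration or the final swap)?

pivot = a[12] = 10; i = -1
j=0: a[0]=3 ≤ 10 → i=0, swap a[0],a[0] (no change) → 3 15 8 6 2 12 -5 1 11 9 0 7 10
j=1: a[1]=15 > 10 → no swap
j=2: a[2]=8 ≤ 10 → i=1, swap a[1],a[2] → 3 8 15 6 2 12 -5 1 11 9 0 7 10
j=3: a[3]=6 ≤ 10 → i=2, swap a[2],a[3] → 3 8 6 15 2 12 -5 1 11 9 0 7 10
j=4: a[4]=2 ≤ 10 → i=3, swap a[3],a[4] → 3 8 6 2 15 12 -5 1 11 9 0 7 10
j=5: a[5]=12 > 10 → no swap
j=6: a[6]=-5 ≤ 10 → i=4, swap a[4],a[6] → 3 8 6 2 -5 12 15 1 11 9 0 7 10
j=7: a[7]=1 ≤ 10 → i=5, swap a[5],a[7] → 3 8 6 2 -5 1 15 12 11 9 0 7 10
j=8: a[8]=11 > 10 → no swap
(after j=8) a = 3 8 6 2 -5 1 15 12 11 9 0 7 10

3 8 6 2 -5 1 15 12 11 9 0 7 10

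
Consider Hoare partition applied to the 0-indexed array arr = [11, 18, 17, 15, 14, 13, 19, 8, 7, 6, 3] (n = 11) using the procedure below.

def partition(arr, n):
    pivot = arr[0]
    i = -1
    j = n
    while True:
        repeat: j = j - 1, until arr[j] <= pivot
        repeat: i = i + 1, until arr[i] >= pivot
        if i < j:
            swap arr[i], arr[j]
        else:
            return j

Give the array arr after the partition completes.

pivot = arr[0] = 11; i = -1, j = 11
j→10 (arr[10]=3≤11), i→0 (arr[0]=11≥11); i<j, swap → [3, 18, 17, 15, 14, 13, 19, 8, 7, 6, 11]
j→9 (arr[9]=6≤11), i→1 (arr[1]=18≥11); i<j, swap → [3, 6, 17, 15, 14, 13, 19, 8, 7, 18, 11]
j→8 (arr[8]=7≤11), i→2 (arr[2]=17≥11); i<j, swap → [3, 6, 7, 15, 14, 13, 19, 8, 17, 18, 11]
j→7 (arr[7]=8≤11), i→3 (arr[3]=15≥11); i<j, swap → [3, 6, 7, 8, 14, 13, 19, 15, 17, 18, 11]
j→3, i→4; i≥j, return j=3. arr = [3, 6, 7, 8, 14, 13, 19, 15, 17, 18, 11]

[3, 6, 7, 8, 14, 13, 19, 15, 17, 18, 11]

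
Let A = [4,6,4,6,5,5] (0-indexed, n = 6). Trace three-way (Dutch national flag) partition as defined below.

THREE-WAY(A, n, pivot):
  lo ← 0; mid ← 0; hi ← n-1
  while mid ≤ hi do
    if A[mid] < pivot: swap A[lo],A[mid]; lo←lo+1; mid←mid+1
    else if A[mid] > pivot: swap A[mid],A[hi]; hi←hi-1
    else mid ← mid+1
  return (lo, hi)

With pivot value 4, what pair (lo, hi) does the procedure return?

pivot = 4; lo=0, mid=0, hi=5
A[mid]=4=4: mid=1
A[mid]=6>4: swap A[1],A[5]; hi=4 → [4,5,4,6,5,6]
A[mid]=5>4: swap A[1],A[4]; hi=3 → [4,5,4,6,5,6]
A[mid]=5>4: swap A[1],A[3]; hi=2 → [4,6,4,5,5,6]
A[mid]=6>4: swap A[1],A[2]; hi=1 → [4,4,6,5,5,6]
A[mid]=4=4: mid=2
end: lo=0, hi=1; A = [4,4,6,5,5,6]

(0, 1)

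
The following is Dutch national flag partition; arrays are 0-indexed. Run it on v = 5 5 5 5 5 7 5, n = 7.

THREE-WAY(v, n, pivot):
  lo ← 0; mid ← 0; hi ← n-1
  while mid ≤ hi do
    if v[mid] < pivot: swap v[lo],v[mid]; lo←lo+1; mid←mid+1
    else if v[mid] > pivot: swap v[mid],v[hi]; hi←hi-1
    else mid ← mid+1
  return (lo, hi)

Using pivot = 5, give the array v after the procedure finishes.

lo=0 mid=0 hi=6
5=5: mid=1
5=5: mid=2
5=5: mid=3
5=5: mid=4
5=5: mid=5
7>5: swap(5,6), hi=5 ⇒ 5 5 5 5 5 5 7
5=5: mid=6
done. lo=0 hi=5; v=5 5 5 5 5 5 7

5 5 5 5 5 5 7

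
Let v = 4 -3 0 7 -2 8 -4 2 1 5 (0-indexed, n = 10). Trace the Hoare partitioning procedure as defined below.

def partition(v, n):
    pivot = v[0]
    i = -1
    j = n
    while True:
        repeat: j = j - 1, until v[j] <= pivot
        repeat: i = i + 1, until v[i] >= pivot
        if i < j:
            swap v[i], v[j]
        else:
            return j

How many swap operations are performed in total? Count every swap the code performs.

3

pivot = v[0] = 4; i = -1, j = 10
j→8 (v[8]=1≤4), i→0 (v[0]=4≥4); i<j, swap → 1 -3 0 7 -2 8 -4 2 4 5
j→7 (v[7]=2≤4), i→3 (v[3]=7≥4); i<j, swap → 1 -3 0 2 -2 8 -4 7 4 5
j→6 (v[6]=-4≤4), i→5 (v[5]=8≥4); i<j, swap → 1 -3 0 2 -2 -4 8 7 4 5
j→5, i→6; i≥j, return j=5. v = 1 -3 0 2 -2 -4 8 7 4 5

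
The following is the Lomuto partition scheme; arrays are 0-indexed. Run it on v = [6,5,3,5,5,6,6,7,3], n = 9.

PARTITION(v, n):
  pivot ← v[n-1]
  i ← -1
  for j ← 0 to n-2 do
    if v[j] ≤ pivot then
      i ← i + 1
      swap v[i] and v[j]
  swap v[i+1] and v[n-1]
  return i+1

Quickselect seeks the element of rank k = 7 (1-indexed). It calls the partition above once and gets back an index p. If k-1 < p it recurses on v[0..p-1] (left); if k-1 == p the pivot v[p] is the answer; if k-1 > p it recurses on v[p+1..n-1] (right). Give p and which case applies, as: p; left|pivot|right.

pivot = v[8] = 3; i = -1
j=0: v[0]=6 > 3 → no swap
j=1: v[1]=5 > 3 → no swap
j=2: v[2]=3 ≤ 3 → i=0, swap v[0],v[2] → [3,5,6,5,5,6,6,7,3]
j=3: v[3]=5 > 3 → no swap
j=4: v[4]=5 > 3 → no swap
j=5: v[5]=6 > 3 → no swap
j=6: v[6]=6 > 3 → no swap
j=7: v[7]=7 > 3 → no swap
final swap v[1],v[8] → [3,3,6,5,5,6,6,7,5]; return 1
p = 1; k-1 = 6 > 1 ⇒ right

1; right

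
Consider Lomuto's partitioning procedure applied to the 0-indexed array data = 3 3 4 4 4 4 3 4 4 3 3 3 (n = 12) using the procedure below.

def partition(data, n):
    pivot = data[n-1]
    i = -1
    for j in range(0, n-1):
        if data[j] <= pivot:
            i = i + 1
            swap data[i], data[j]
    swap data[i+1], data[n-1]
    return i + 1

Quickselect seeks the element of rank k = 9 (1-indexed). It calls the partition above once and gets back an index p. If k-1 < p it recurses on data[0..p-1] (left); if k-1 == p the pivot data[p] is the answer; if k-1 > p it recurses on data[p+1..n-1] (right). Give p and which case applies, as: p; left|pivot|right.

5; right

pivot=3, i=-1
j=0: 3≤3, i=0, swap(0,0) ⇒ 3 3 4 4 4 4 3 4 4 3 3 3
j=1: 3≤3, i=1, swap(1,1) ⇒ 3 3 4 4 4 4 3 4 4 3 3 3
j=2: 4>3, skip
j=3: 4>3, skip
j=4: 4>3, skip
j=5: 4>3, skip
j=6: 3≤3, i=2, swap(2,6) ⇒ 3 3 3 4 4 4 4 4 4 3 3 3
j=7: 4>3, skip
j=8: 4>3, skip
j=9: 3≤3, i=3, swap(3,9) ⇒ 3 3 3 3 4 4 4 4 4 4 3 3
j=10: 3≤3, i=4, swap(4,10) ⇒ 3 3 3 3 3 4 4 4 4 4 4 3
swap(5,11) ⇒ 3 3 3 3 3 3 4 4 4 4 4 4; return 5
p = 5; k-1 = 8 > 5 ⇒ right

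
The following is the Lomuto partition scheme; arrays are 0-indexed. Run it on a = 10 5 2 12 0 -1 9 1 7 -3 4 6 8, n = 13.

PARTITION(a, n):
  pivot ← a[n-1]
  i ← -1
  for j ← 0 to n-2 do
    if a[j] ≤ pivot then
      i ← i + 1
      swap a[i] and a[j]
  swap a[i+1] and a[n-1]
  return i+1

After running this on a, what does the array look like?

5 2 0 -1 1 7 -3 4 6 8 10 12 9

pivot=8, i=-1
j=0: 10>8, skip
j=1: 5≤8, i=0, swap(0,1) ⇒ 5 10 2 12 0 -1 9 1 7 -3 4 6 8
j=2: 2≤8, i=1, swap(1,2) ⇒ 5 2 10 12 0 -1 9 1 7 -3 4 6 8
j=3: 12>8, skip
j=4: 0≤8, i=2, swap(2,4) ⇒ 5 2 0 12 10 -1 9 1 7 -3 4 6 8
j=5: -1≤8, i=3, swap(3,5) ⇒ 5 2 0 -1 10 12 9 1 7 -3 4 6 8
j=6: 9>8, skip
j=7: 1≤8, i=4, swap(4,7) ⇒ 5 2 0 -1 1 12 9 10 7 -3 4 6 8
j=8: 7≤8, i=5, swap(5,8) ⇒ 5 2 0 -1 1 7 9 10 12 -3 4 6 8
j=9: -3≤8, i=6, swap(6,9) ⇒ 5 2 0 -1 1 7 -3 10 12 9 4 6 8
j=10: 4≤8, i=7, swap(7,10) ⇒ 5 2 0 -1 1 7 -3 4 12 9 10 6 8
j=11: 6≤8, i=8, swap(8,11) ⇒ 5 2 0 -1 1 7 -3 4 6 9 10 12 8
swap(9,12) ⇒ 5 2 0 -1 1 7 -3 4 6 8 10 12 9; return 9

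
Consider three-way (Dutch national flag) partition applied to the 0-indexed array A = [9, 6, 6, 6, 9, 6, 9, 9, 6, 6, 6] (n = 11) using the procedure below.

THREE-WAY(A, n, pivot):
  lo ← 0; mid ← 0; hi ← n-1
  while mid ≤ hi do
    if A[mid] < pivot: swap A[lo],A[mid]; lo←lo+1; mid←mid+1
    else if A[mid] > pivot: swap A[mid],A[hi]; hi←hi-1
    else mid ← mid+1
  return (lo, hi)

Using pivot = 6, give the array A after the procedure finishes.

[6, 6, 6, 6, 6, 6, 6, 9, 9, 9, 9]

pivot = 6; lo=0, mid=0, hi=10
A[mid]=9>6: swap A[0],A[10]; hi=9 → [6, 6, 6, 6, 9, 6, 9, 9, 6, 6, 9]
A[mid]=6=6: mid=1
A[mid]=6=6: mid=2
A[mid]=6=6: mid=3
A[mid]=6=6: mid=4
A[mid]=9>6: swap A[4],A[9]; hi=8 → [6, 6, 6, 6, 6, 6, 9, 9, 6, 9, 9]
A[mid]=6=6: mid=5
A[mid]=6=6: mid=6
A[mid]=9>6: swap A[6],A[8]; hi=7 → [6, 6, 6, 6, 6, 6, 6, 9, 9, 9, 9]
A[mid]=6=6: mid=7
A[mid]=9>6: swap A[7],A[7]; hi=6 → [6, 6, 6, 6, 6, 6, 6, 9, 9, 9, 9]
end: lo=0, hi=6; A = [6, 6, 6, 6, 6, 6, 6, 9, 9, 9, 9]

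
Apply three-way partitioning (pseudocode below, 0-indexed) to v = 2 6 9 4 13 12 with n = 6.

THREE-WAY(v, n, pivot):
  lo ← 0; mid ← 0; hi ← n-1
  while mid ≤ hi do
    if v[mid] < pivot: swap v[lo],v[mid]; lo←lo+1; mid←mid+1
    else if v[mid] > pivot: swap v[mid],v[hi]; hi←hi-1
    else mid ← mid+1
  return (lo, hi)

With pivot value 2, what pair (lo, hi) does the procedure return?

(0, 0)

pivot = 2; lo=0, mid=0, hi=5
v[mid]=2=2: mid=1
v[mid]=6>2: swap v[1],v[5]; hi=4 → 2 12 9 4 13 6
v[mid]=12>2: swap v[1],v[4]; hi=3 → 2 13 9 4 12 6
v[mid]=13>2: swap v[1],v[3]; hi=2 → 2 4 9 13 12 6
v[mid]=4>2: swap v[1],v[2]; hi=1 → 2 9 4 13 12 6
v[mid]=9>2: swap v[1],v[1]; hi=0 → 2 9 4 13 12 6
end: lo=0, hi=0; v = 2 9 4 13 12 6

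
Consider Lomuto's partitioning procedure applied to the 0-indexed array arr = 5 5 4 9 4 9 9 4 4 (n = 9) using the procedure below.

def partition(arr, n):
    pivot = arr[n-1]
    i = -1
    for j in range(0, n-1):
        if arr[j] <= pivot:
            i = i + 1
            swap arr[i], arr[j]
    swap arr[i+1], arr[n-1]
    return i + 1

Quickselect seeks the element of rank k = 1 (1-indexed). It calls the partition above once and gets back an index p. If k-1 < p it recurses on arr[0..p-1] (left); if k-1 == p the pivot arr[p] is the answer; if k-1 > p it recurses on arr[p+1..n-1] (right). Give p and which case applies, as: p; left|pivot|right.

pivot=4, i=-1
j=0: 5>4, skip
j=1: 5>4, skip
j=2: 4≤4, i=0, swap(0,2) ⇒ 4 5 5 9 4 9 9 4 4
j=3: 9>4, skip
j=4: 4≤4, i=1, swap(1,4) ⇒ 4 4 5 9 5 9 9 4 4
j=5: 9>4, skip
j=6: 9>4, skip
j=7: 4≤4, i=2, swap(2,7) ⇒ 4 4 4 9 5 9 9 5 4
swap(3,8) ⇒ 4 4 4 4 5 9 9 5 9; return 3
p = 3; k-1 = 0 < 3 ⇒ left

3; left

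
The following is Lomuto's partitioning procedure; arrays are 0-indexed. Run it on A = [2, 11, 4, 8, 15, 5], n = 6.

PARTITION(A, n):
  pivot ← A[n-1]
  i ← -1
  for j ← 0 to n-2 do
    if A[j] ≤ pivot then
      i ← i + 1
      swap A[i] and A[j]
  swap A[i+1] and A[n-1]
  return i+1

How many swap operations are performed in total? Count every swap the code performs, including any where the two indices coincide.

3

pivot = A[5] = 5; i = -1
j=0: A[0]=2 ≤ 5 → i=0, swap A[0],A[0] (no change) → [2, 11, 4, 8, 15, 5]
j=1: A[1]=11 > 5 → no swap
j=2: A[2]=4 ≤ 5 → i=1, swap A[1],A[2] → [2, 4, 11, 8, 15, 5]
j=3: A[3]=8 > 5 → no swap
j=4: A[4]=15 > 5 → no swap
final swap A[2],A[5] → [2, 4, 5, 8, 15, 11]; return 2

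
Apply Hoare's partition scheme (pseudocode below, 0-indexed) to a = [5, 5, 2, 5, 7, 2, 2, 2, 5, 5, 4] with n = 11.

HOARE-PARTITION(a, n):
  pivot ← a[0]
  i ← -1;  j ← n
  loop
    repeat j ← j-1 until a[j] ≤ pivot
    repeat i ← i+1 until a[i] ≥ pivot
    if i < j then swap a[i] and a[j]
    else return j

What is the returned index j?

pivot = a[0] = 5; i = -1, j = 11
j→10 (a[10]=4≤5), i→0 (a[0]=5≥5); i<j, swap → [4, 5, 2, 5, 7, 2, 2, 2, 5, 5, 5]
j→9 (a[9]=5≤5), i→1 (a[1]=5≥5); i<j, swap → [4, 5, 2, 5, 7, 2, 2, 2, 5, 5, 5]
j→8 (a[8]=5≤5), i→3 (a[3]=5≥5); i<j, swap → [4, 5, 2, 5, 7, 2, 2, 2, 5, 5, 5]
j→7 (a[7]=2≤5), i→4 (a[4]=7≥5); i<j, swap → [4, 5, 2, 5, 2, 2, 2, 7, 5, 5, 5]
j→6, i→7; i≥j, return j=6. a = [4, 5, 2, 5, 2, 2, 2, 7, 5, 5, 5]

6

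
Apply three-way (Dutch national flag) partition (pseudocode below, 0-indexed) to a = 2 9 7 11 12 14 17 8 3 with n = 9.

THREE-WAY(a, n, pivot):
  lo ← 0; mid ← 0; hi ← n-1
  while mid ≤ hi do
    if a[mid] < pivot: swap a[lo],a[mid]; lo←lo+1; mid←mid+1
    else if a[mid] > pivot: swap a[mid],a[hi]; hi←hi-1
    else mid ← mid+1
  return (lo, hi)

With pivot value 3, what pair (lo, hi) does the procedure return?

(1, 1)

pivot = 3; lo=0, mid=0, hi=8
a[mid]=2<3: swap a[0],a[0]; lo=1,mid=1 → 2 9 7 11 12 14 17 8 3
a[mid]=9>3: swap a[1],a[8]; hi=7 → 2 3 7 11 12 14 17 8 9
a[mid]=3=3: mid=2
a[mid]=7>3: swap a[2],a[7]; hi=6 → 2 3 8 11 12 14 17 7 9
a[mid]=8>3: swap a[2],a[6]; hi=5 → 2 3 17 11 12 14 8 7 9
a[mid]=17>3: swap a[2],a[5]; hi=4 → 2 3 14 11 12 17 8 7 9
a[mid]=14>3: swap a[2],a[4]; hi=3 → 2 3 12 11 14 17 8 7 9
a[mid]=12>3: swap a[2],a[3]; hi=2 → 2 3 11 12 14 17 8 7 9
a[mid]=11>3: swap a[2],a[2]; hi=1 → 2 3 11 12 14 17 8 7 9
end: lo=1, hi=1; a = 2 3 11 12 14 17 8 7 9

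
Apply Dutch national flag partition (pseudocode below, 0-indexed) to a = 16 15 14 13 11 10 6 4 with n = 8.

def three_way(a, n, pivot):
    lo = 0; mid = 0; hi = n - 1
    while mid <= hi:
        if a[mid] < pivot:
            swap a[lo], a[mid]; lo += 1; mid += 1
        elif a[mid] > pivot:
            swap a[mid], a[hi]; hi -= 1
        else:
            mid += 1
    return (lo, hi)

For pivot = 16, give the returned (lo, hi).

(7, 7)

lo=0 mid=0 hi=7
16=16: mid=1
15<16: swap(0,1), lo=1 mid=2 ⇒ 15 16 14 13 11 10 6 4
14<16: swap(1,2), lo=2 mid=3 ⇒ 15 14 16 13 11 10 6 4
13<16: swap(2,3), lo=3 mid=4 ⇒ 15 14 13 16 11 10 6 4
11<16: swap(3,4), lo=4 mid=5 ⇒ 15 14 13 11 16 10 6 4
10<16: swap(4,5), lo=5 mid=6 ⇒ 15 14 13 11 10 16 6 4
6<16: swap(5,6), lo=6 mid=7 ⇒ 15 14 13 11 10 6 16 4
4<16: swap(6,7), lo=7 mid=8 ⇒ 15 14 13 11 10 6 4 16
done. lo=7 hi=7; a=15 14 13 11 10 6 4 16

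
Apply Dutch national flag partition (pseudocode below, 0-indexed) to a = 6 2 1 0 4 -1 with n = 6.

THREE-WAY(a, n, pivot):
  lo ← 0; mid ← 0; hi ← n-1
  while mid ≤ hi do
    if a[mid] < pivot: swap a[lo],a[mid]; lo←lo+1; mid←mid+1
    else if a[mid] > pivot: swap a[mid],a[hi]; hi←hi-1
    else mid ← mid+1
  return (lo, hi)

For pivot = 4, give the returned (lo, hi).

(4, 4)

pivot = 4; lo=0, mid=0, hi=5
a[mid]=6>4: swap a[0],a[5]; hi=4 → -1 2 1 0 4 6
a[mid]=-1<4: swap a[0],a[0]; lo=1,mid=1 → -1 2 1 0 4 6
a[mid]=2<4: swap a[1],a[1]; lo=2,mid=2 → -1 2 1 0 4 6
a[mid]=1<4: swap a[2],a[2]; lo=3,mid=3 → -1 2 1 0 4 6
a[mid]=0<4: swap a[3],a[3]; lo=4,mid=4 → -1 2 1 0 4 6
a[mid]=4=4: mid=5
end: lo=4, hi=4; a = -1 2 1 0 4 6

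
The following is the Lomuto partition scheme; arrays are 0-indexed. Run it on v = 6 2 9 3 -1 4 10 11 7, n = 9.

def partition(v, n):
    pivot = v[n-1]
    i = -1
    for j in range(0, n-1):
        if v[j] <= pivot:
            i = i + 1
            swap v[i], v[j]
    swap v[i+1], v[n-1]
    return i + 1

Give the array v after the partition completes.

pivot = v[8] = 7; i = -1
j=0: v[0]=6 ≤ 7 → i=0, swap v[0],v[0] (no change) → 6 2 9 3 -1 4 10 11 7
j=1: v[1]=2 ≤ 7 → i=1, swap v[1],v[1] (no change) → 6 2 9 3 -1 4 10 11 7
j=2: v[2]=9 > 7 → no swap
j=3: v[3]=3 ≤ 7 → i=2, swap v[2],v[3] → 6 2 3 9 -1 4 10 11 7
j=4: v[4]=-1 ≤ 7 → i=3, swap v[3],v[4] → 6 2 3 -1 9 4 10 11 7
j=5: v[5]=4 ≤ 7 → i=4, swap v[4],v[5] → 6 2 3 -1 4 9 10 11 7
j=6: v[6]=10 > 7 → no swap
j=7: v[7]=11 > 7 → no swap
final swap v[5],v[8] → 6 2 3 -1 4 7 10 11 9; return 5

6 2 3 -1 4 7 10 11 9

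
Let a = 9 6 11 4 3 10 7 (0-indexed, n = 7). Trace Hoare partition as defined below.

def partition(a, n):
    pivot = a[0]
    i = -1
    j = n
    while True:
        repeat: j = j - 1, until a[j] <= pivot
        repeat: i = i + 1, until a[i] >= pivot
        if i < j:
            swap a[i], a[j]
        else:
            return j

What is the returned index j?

pivot=9
j stops at 6 (7), i stops at 0 (9); swap ⇒ 7 6 11 4 3 10 9
j stops at 4 (3), i stops at 2 (11); swap ⇒ 7 6 3 4 11 10 9
j stops at 3, i stops at 4; i≥j ⇒ return 3. a=7 6 3 4 11 10 9

3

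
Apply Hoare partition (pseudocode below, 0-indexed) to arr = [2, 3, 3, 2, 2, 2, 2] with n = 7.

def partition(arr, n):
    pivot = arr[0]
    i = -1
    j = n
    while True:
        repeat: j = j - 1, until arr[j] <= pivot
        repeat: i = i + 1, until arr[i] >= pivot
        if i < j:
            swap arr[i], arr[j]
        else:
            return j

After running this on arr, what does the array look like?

pivot = arr[0] = 2; i = -1, j = 7
j→6 (arr[6]=2≤2), i→0 (arr[0]=2≥2); i<j, swap → [2, 3, 3, 2, 2, 2, 2]
j→5 (arr[5]=2≤2), i→1 (arr[1]=3≥2); i<j, swap → [2, 2, 3, 2, 2, 3, 2]
j→4 (arr[4]=2≤2), i→2 (arr[2]=3≥2); i<j, swap → [2, 2, 2, 2, 3, 3, 2]
j→3, i→3; i≥j, return j=3. arr = [2, 2, 2, 2, 3, 3, 2]

[2, 2, 2, 2, 3, 3, 2]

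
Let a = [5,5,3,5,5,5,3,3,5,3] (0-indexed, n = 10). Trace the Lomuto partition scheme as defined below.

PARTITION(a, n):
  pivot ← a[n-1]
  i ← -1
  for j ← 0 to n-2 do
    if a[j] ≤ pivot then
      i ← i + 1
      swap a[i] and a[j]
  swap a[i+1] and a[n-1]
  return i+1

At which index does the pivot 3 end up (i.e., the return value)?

pivot=3, i=-1
j=0: 5>3, skip
j=1: 5>3, skip
j=2: 3≤3, i=0, swap(0,2) ⇒ [3,5,5,5,5,5,3,3,5,3]
j=3: 5>3, skip
j=4: 5>3, skip
j=5: 5>3, skip
j=6: 3≤3, i=1, swap(1,6) ⇒ [3,3,5,5,5,5,5,3,5,3]
j=7: 3≤3, i=2, swap(2,7) ⇒ [3,3,3,5,5,5,5,5,5,3]
j=8: 5>3, skip
swap(3,9) ⇒ [3,3,3,3,5,5,5,5,5,5]; return 3

3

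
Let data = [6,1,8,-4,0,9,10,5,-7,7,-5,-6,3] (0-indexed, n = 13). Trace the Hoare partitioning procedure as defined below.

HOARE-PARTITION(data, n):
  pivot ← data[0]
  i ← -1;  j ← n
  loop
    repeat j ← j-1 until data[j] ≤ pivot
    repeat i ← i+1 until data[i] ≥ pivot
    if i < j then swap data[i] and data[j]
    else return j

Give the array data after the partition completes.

[3,1,-6,-4,0,-5,-7,5,10,7,9,8,6]

pivot = data[0] = 6; i = -1, j = 13
j→12 (data[12]=3≤6), i→0 (data[0]=6≥6); i<j, swap → [3,1,8,-4,0,9,10,5,-7,7,-5,-6,6]
j→11 (data[11]=-6≤6), i→2 (data[2]=8≥6); i<j, swap → [3,1,-6,-4,0,9,10,5,-7,7,-5,8,6]
j→10 (data[10]=-5≤6), i→5 (data[5]=9≥6); i<j, swap → [3,1,-6,-4,0,-5,10,5,-7,7,9,8,6]
j→8 (data[8]=-7≤6), i→6 (data[6]=10≥6); i<j, swap → [3,1,-6,-4,0,-5,-7,5,10,7,9,8,6]
j→7, i→8; i≥j, return j=7. data = [3,1,-6,-4,0,-5,-7,5,10,7,9,8,6]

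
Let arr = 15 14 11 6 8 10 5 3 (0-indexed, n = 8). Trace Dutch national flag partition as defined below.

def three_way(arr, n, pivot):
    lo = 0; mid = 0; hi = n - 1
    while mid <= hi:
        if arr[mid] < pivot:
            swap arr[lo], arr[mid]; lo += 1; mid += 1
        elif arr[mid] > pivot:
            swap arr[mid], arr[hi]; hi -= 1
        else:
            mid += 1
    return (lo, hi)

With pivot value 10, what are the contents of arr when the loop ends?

pivot = 10; lo=0, mid=0, hi=7
arr[mid]=15>10: swap arr[0],arr[7]; hi=6 → 3 14 11 6 8 10 5 15
arr[mid]=3<10: swap arr[0],arr[0]; lo=1,mid=1 → 3 14 11 6 8 10 5 15
arr[mid]=14>10: swap arr[1],arr[6]; hi=5 → 3 5 11 6 8 10 14 15
arr[mid]=5<10: swap arr[1],arr[1]; lo=2,mid=2 → 3 5 11 6 8 10 14 15
arr[mid]=11>10: swap arr[2],arr[5]; hi=4 → 3 5 10 6 8 11 14 15
arr[mid]=10=10: mid=3
arr[mid]=6<10: swap arr[2],arr[3]; lo=3,mid=4 → 3 5 6 10 8 11 14 15
arr[mid]=8<10: swap arr[3],arr[4]; lo=4,mid=5 → 3 5 6 8 10 11 14 15
end: lo=4, hi=4; arr = 3 5 6 8 10 11 14 15

3 5 6 8 10 11 14 15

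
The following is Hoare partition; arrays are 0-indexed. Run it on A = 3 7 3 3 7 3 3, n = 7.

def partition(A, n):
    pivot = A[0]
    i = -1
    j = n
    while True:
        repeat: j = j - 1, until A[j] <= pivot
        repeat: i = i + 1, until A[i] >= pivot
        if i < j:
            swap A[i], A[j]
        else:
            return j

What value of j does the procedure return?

2

pivot=3
j stops at 6 (3), i stops at 0 (3); swap ⇒ 3 7 3 3 7 3 3
j stops at 5 (3), i stops at 1 (7); swap ⇒ 3 3 3 3 7 7 3
j stops at 3 (3), i stops at 2 (3); swap ⇒ 3 3 3 3 7 7 3
j stops at 2, i stops at 3; i≥j ⇒ return 2. A=3 3 3 3 7 7 3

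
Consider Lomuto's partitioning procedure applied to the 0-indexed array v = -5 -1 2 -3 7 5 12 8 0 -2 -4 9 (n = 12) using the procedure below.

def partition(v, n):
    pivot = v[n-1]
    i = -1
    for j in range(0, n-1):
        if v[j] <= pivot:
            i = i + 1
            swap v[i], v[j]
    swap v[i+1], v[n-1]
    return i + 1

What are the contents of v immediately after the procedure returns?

pivot = v[11] = 9; i = -1
j=0: v[0]=-5 ≤ 9 → i=0, swap v[0],v[0] (no change) → -5 -1 2 -3 7 5 12 8 0 -2 -4 9
j=1: v[1]=-1 ≤ 9 → i=1, swap v[1],v[1] (no change) → -5 -1 2 -3 7 5 12 8 0 -2 -4 9
j=2: v[2]=2 ≤ 9 → i=2, swap v[2],v[2] (no change) → -5 -1 2 -3 7 5 12 8 0 -2 -4 9
j=3: v[3]=-3 ≤ 9 → i=3, swap v[3],v[3] (no change) → -5 -1 2 -3 7 5 12 8 0 -2 -4 9
j=4: v[4]=7 ≤ 9 → i=4, swap v[4],v[4] (no change) → -5 -1 2 -3 7 5 12 8 0 -2 -4 9
j=5: v[5]=5 ≤ 9 → i=5, swap v[5],v[5] (no change) → -5 -1 2 -3 7 5 12 8 0 -2 -4 9
j=6: v[6]=12 > 9 → no swap
j=7: v[7]=8 ≤ 9 → i=6, swap v[6],v[7] → -5 -1 2 -3 7 5 8 12 0 -2 -4 9
j=8: v[8]=0 ≤ 9 → i=7, swap v[7],v[8] → -5 -1 2 -3 7 5 8 0 12 -2 -4 9
j=9: v[9]=-2 ≤ 9 → i=8, swap v[8],v[9] → -5 -1 2 -3 7 5 8 0 -2 12 -4 9
j=10: v[10]=-4 ≤ 9 → i=9, swap v[9],v[10] → -5 -1 2 -3 7 5 8 0 -2 -4 12 9
final swap v[10],v[11] → -5 -1 2 -3 7 5 8 0 -2 -4 9 12; return 10

-5 -1 2 -3 7 5 8 0 -2 -4 9 12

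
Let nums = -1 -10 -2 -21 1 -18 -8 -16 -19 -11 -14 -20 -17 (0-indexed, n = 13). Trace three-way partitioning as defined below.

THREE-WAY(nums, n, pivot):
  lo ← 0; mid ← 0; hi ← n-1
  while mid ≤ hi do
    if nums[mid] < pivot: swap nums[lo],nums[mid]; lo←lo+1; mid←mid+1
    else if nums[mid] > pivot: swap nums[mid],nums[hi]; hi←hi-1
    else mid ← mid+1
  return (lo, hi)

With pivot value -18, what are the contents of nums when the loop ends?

-20 -19 -21 -18 1 -8 -16 -2 -11 -14 -10 -17 -1

lo=0 mid=0 hi=12
-1>-18: swap(0,12), hi=11 ⇒ -17 -10 -2 -21 1 -18 -8 -16 -19 -11 -14 -20 -1
-17>-18: swap(0,11), hi=10 ⇒ -20 -10 -2 -21 1 -18 -8 -16 -19 -11 -14 -17 -1
-20<-18: swap(0,0), lo=1 mid=1 ⇒ -20 -10 -2 -21 1 -18 -8 -16 -19 -11 -14 -17 -1
-10>-18: swap(1,10), hi=9 ⇒ -20 -14 -2 -21 1 -18 -8 -16 -19 -11 -10 -17 -1
-14>-18: swap(1,9), hi=8 ⇒ -20 -11 -2 -21 1 -18 -8 -16 -19 -14 -10 -17 -1
-11>-18: swap(1,8), hi=7 ⇒ -20 -19 -2 -21 1 -18 -8 -16 -11 -14 -10 -17 -1
-19<-18: swap(1,1), lo=2 mid=2 ⇒ -20 -19 -2 -21 1 -18 -8 -16 -11 -14 -10 -17 -1
-2>-18: swap(2,7), hi=6 ⇒ -20 -19 -16 -21 1 -18 -8 -2 -11 -14 -10 -17 -1
-16>-18: swap(2,6), hi=5 ⇒ -20 -19 -8 -21 1 -18 -16 -2 -11 -14 -10 -17 -1
-8>-18: swap(2,5), hi=4 ⇒ -20 -19 -18 -21 1 -8 -16 -2 -11 -14 -10 -17 -1
-18=-18: mid=3
-21<-18: swap(2,3), lo=3 mid=4 ⇒ -20 -19 -21 -18 1 -8 -16 -2 -11 -14 -10 -17 -1
1>-18: swap(4,4), hi=3 ⇒ -20 -19 -21 -18 1 -8 -16 -2 -11 -14 -10 -17 -1
done. lo=3 hi=3; nums=-20 -19 -21 -18 1 -8 -16 -2 -11 -14 -10 -17 -1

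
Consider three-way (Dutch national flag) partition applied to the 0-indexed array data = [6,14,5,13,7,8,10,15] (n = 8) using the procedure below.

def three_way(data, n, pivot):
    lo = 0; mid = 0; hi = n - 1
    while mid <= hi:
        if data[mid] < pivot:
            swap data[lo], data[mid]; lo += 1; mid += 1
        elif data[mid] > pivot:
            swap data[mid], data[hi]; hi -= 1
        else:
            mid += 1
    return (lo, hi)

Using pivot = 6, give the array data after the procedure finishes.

[5,6,13,7,8,10,15,14]

pivot = 6; lo=0, mid=0, hi=7
data[mid]=6=6: mid=1
data[mid]=14>6: swap data[1],data[7]; hi=6 → [6,15,5,13,7,8,10,14]
data[mid]=15>6: swap data[1],data[6]; hi=5 → [6,10,5,13,7,8,15,14]
data[mid]=10>6: swap data[1],data[5]; hi=4 → [6,8,5,13,7,10,15,14]
data[mid]=8>6: swap data[1],data[4]; hi=3 → [6,7,5,13,8,10,15,14]
data[mid]=7>6: swap data[1],data[3]; hi=2 → [6,13,5,7,8,10,15,14]
data[mid]=13>6: swap data[1],data[2]; hi=1 → [6,5,13,7,8,10,15,14]
data[mid]=5<6: swap data[0],data[1]; lo=1,mid=2 → [5,6,13,7,8,10,15,14]
end: lo=1, hi=1; data = [5,6,13,7,8,10,15,14]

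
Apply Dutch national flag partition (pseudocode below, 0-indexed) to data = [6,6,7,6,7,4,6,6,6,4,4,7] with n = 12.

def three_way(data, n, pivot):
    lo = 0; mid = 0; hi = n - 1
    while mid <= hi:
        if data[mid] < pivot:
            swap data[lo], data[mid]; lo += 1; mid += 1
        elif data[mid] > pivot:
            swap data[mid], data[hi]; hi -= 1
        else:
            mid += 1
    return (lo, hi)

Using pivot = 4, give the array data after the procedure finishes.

[4,4,4,7,6,6,6,6,7,6,7,6]

pivot = 4; lo=0, mid=0, hi=11
data[mid]=6>4: swap data[0],data[11]; hi=10 → [7,6,7,6,7,4,6,6,6,4,4,6]
data[mid]=7>4: swap data[0],data[10]; hi=9 → [4,6,7,6,7,4,6,6,6,4,7,6]
data[mid]=4=4: mid=1
data[mid]=6>4: swap data[1],data[9]; hi=8 → [4,4,7,6,7,4,6,6,6,6,7,6]
data[mid]=4=4: mid=2
data[mid]=7>4: swap data[2],data[8]; hi=7 → [4,4,6,6,7,4,6,6,7,6,7,6]
data[mid]=6>4: swap data[2],data[7]; hi=6 → [4,4,6,6,7,4,6,6,7,6,7,6]
data[mid]=6>4: swap data[2],data[6]; hi=5 → [4,4,6,6,7,4,6,6,7,6,7,6]
data[mid]=6>4: swap data[2],data[5]; hi=4 → [4,4,4,6,7,6,6,6,7,6,7,6]
data[mid]=4=4: mid=3
data[mid]=6>4: swap data[3],data[4]; hi=3 → [4,4,4,7,6,6,6,6,7,6,7,6]
data[mid]=7>4: swap data[3],data[3]; hi=2 → [4,4,4,7,6,6,6,6,7,6,7,6]
end: lo=0, hi=2; data = [4,4,4,7,6,6,6,6,7,6,7,6]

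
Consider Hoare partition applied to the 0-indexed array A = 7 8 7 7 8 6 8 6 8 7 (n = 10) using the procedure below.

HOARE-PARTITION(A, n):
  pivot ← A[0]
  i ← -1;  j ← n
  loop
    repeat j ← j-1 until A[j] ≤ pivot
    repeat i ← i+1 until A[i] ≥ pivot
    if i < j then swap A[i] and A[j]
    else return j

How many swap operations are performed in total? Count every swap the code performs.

3

pivot = A[0] = 7; i = -1, j = 10
j→9 (A[9]=7≤7), i→0 (A[0]=7≥7); i<j, swap → 7 8 7 7 8 6 8 6 8 7
j→7 (A[7]=6≤7), i→1 (A[1]=8≥7); i<j, swap → 7 6 7 7 8 6 8 8 8 7
j→5 (A[5]=6≤7), i→2 (A[2]=7≥7); i<j, swap → 7 6 6 7 8 7 8 8 8 7
j→3, i→3; i≥j, return j=3. A = 7 6 6 7 8 7 8 8 8 7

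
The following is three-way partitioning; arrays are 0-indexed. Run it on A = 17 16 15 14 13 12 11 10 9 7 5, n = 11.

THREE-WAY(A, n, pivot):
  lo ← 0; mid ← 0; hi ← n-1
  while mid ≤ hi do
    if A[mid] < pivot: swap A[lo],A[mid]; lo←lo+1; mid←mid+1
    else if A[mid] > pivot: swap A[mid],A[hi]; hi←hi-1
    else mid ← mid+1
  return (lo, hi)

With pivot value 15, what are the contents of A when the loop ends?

pivot = 15; lo=0, mid=0, hi=10
A[mid]=17>15: swap A[0],A[10]; hi=9 → 5 16 15 14 13 12 11 10 9 7 17
A[mid]=5<15: swap A[0],A[0]; lo=1,mid=1 → 5 16 15 14 13 12 11 10 9 7 17
A[mid]=16>15: swap A[1],A[9]; hi=8 → 5 7 15 14 13 12 11 10 9 16 17
A[mid]=7<15: swap A[1],A[1]; lo=2,mid=2 → 5 7 15 14 13 12 11 10 9 16 17
A[mid]=15=15: mid=3
A[mid]=14<15: swap A[2],A[3]; lo=3,mid=4 → 5 7 14 15 13 12 11 10 9 16 17
A[mid]=13<15: swap A[3],A[4]; lo=4,mid=5 → 5 7 14 13 15 12 11 10 9 16 17
A[mid]=12<15: swap A[4],A[5]; lo=5,mid=6 → 5 7 14 13 12 15 11 10 9 16 17
A[mid]=11<15: swap A[5],A[6]; lo=6,mid=7 → 5 7 14 13 12 11 15 10 9 16 17
A[mid]=10<15: swap A[6],A[7]; lo=7,mid=8 → 5 7 14 13 12 11 10 15 9 16 17
A[mid]=9<15: swap A[7],A[8]; lo=8,mid=9 → 5 7 14 13 12 11 10 9 15 16 17
end: lo=8, hi=8; A = 5 7 14 13 12 11 10 9 15 16 17

5 7 14 13 12 11 10 9 15 16 17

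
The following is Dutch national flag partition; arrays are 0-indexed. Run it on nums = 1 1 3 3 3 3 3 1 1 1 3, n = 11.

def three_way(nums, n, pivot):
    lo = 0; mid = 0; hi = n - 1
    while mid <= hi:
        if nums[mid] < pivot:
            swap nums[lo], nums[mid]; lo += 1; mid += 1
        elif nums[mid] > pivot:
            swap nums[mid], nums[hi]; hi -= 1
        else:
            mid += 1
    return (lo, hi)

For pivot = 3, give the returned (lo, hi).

(5, 10)

lo=0 mid=0 hi=10
1<3: swap(0,0), lo=1 mid=1 ⇒ 1 1 3 3 3 3 3 1 1 1 3
1<3: swap(1,1), lo=2 mid=2 ⇒ 1 1 3 3 3 3 3 1 1 1 3
3=3: mid=3
3=3: mid=4
3=3: mid=5
3=3: mid=6
3=3: mid=7
1<3: swap(2,7), lo=3 mid=8 ⇒ 1 1 1 3 3 3 3 3 1 1 3
1<3: swap(3,8), lo=4 mid=9 ⇒ 1 1 1 1 3 3 3 3 3 1 3
1<3: swap(4,9), lo=5 mid=10 ⇒ 1 1 1 1 1 3 3 3 3 3 3
3=3: mid=11
done. lo=5 hi=10; nums=1 1 1 1 1 3 3 3 3 3 3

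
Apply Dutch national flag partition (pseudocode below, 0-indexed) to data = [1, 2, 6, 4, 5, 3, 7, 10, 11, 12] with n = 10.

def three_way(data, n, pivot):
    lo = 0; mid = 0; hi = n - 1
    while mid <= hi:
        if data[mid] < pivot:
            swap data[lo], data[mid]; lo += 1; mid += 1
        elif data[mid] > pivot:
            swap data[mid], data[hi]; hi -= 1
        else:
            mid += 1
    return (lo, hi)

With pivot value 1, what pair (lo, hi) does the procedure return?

(0, 0)

pivot = 1; lo=0, mid=0, hi=9
data[mid]=1=1: mid=1
data[mid]=2>1: swap data[1],data[9]; hi=8 → [1, 12, 6, 4, 5, 3, 7, 10, 11, 2]
data[mid]=12>1: swap data[1],data[8]; hi=7 → [1, 11, 6, 4, 5, 3, 7, 10, 12, 2]
data[mid]=11>1: swap data[1],data[7]; hi=6 → [1, 10, 6, 4, 5, 3, 7, 11, 12, 2]
data[mid]=10>1: swap data[1],data[6]; hi=5 → [1, 7, 6, 4, 5, 3, 10, 11, 12, 2]
data[mid]=7>1: swap data[1],data[5]; hi=4 → [1, 3, 6, 4, 5, 7, 10, 11, 12, 2]
data[mid]=3>1: swap data[1],data[4]; hi=3 → [1, 5, 6, 4, 3, 7, 10, 11, 12, 2]
data[mid]=5>1: swap data[1],data[3]; hi=2 → [1, 4, 6, 5, 3, 7, 10, 11, 12, 2]
data[mid]=4>1: swap data[1],data[2]; hi=1 → [1, 6, 4, 5, 3, 7, 10, 11, 12, 2]
data[mid]=6>1: swap data[1],data[1]; hi=0 → [1, 6, 4, 5, 3, 7, 10, 11, 12, 2]
end: lo=0, hi=0; data = [1, 6, 4, 5, 3, 7, 10, 11, 12, 2]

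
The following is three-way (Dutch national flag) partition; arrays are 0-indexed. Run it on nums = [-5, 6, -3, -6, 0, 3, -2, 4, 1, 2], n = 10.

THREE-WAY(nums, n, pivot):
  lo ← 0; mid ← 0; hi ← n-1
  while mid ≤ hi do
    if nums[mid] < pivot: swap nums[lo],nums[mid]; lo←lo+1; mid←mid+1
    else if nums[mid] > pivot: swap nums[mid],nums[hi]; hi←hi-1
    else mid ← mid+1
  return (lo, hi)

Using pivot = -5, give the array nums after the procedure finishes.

[-6, -5, -3, 0, 3, -2, 4, 1, 2, 6]

lo=0 mid=0 hi=9
-5=-5: mid=1
6>-5: swap(1,9), hi=8 ⇒ [-5, 2, -3, -6, 0, 3, -2, 4, 1, 6]
2>-5: swap(1,8), hi=7 ⇒ [-5, 1, -3, -6, 0, 3, -2, 4, 2, 6]
1>-5: swap(1,7), hi=6 ⇒ [-5, 4, -3, -6, 0, 3, -2, 1, 2, 6]
4>-5: swap(1,6), hi=5 ⇒ [-5, -2, -3, -6, 0, 3, 4, 1, 2, 6]
-2>-5: swap(1,5), hi=4 ⇒ [-5, 3, -3, -6, 0, -2, 4, 1, 2, 6]
3>-5: swap(1,4), hi=3 ⇒ [-5, 0, -3, -6, 3, -2, 4, 1, 2, 6]
0>-5: swap(1,3), hi=2 ⇒ [-5, -6, -3, 0, 3, -2, 4, 1, 2, 6]
-6<-5: swap(0,1), lo=1 mid=2 ⇒ [-6, -5, -3, 0, 3, -2, 4, 1, 2, 6]
-3>-5: swap(2,2), hi=1 ⇒ [-6, -5, -3, 0, 3, -2, 4, 1, 2, 6]
done. lo=1 hi=1; nums=[-6, -5, -3, 0, 3, -2, 4, 1, 2, 6]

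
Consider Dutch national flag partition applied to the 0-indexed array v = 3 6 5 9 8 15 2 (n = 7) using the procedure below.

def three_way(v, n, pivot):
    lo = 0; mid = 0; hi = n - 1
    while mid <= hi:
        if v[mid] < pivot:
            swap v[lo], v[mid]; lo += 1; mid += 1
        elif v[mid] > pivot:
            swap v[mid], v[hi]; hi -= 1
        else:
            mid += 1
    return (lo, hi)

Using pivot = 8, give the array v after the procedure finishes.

pivot = 8; lo=0, mid=0, hi=6
v[mid]=3<8: swap v[0],v[0]; lo=1,mid=1 → 3 6 5 9 8 15 2
v[mid]=6<8: swap v[1],v[1]; lo=2,mid=2 → 3 6 5 9 8 15 2
v[mid]=5<8: swap v[2],v[2]; lo=3,mid=3 → 3 6 5 9 8 15 2
v[mid]=9>8: swap v[3],v[6]; hi=5 → 3 6 5 2 8 15 9
v[mid]=2<8: swap v[3],v[3]; lo=4,mid=4 → 3 6 5 2 8 15 9
v[mid]=8=8: mid=5
v[mid]=15>8: swap v[5],v[5]; hi=4 → 3 6 5 2 8 15 9
end: lo=4, hi=4; v = 3 6 5 2 8 15 9

3 6 5 2 8 15 9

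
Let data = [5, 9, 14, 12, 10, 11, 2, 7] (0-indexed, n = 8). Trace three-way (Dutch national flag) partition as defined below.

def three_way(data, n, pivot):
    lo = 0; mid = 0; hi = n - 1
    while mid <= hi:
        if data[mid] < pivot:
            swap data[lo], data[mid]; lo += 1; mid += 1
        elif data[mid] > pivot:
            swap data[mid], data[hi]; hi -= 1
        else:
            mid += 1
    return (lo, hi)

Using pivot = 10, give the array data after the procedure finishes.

[5, 9, 7, 2, 10, 11, 12, 14]

lo=0 mid=0 hi=7
5<10: swap(0,0), lo=1 mid=1 ⇒ [5, 9, 14, 12, 10, 11, 2, 7]
9<10: swap(1,1), lo=2 mid=2 ⇒ [5, 9, 14, 12, 10, 11, 2, 7]
14>10: swap(2,7), hi=6 ⇒ [5, 9, 7, 12, 10, 11, 2, 14]
7<10: swap(2,2), lo=3 mid=3 ⇒ [5, 9, 7, 12, 10, 11, 2, 14]
12>10: swap(3,6), hi=5 ⇒ [5, 9, 7, 2, 10, 11, 12, 14]
2<10: swap(3,3), lo=4 mid=4 ⇒ [5, 9, 7, 2, 10, 11, 12, 14]
10=10: mid=5
11>10: swap(5,5), hi=4 ⇒ [5, 9, 7, 2, 10, 11, 12, 14]
done. lo=4 hi=4; data=[5, 9, 7, 2, 10, 11, 12, 14]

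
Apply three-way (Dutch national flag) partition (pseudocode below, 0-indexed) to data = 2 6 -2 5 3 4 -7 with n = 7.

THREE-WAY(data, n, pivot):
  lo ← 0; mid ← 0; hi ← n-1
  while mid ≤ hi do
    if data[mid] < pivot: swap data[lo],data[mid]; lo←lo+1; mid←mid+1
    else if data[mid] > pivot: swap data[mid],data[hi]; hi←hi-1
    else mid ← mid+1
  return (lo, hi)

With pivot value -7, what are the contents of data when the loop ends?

-7 -2 5 3 4 6 2

pivot = -7; lo=0, mid=0, hi=6
data[mid]=2>-7: swap data[0],data[6]; hi=5 → -7 6 -2 5 3 4 2
data[mid]=-7=-7: mid=1
data[mid]=6>-7: swap data[1],data[5]; hi=4 → -7 4 -2 5 3 6 2
data[mid]=4>-7: swap data[1],data[4]; hi=3 → -7 3 -2 5 4 6 2
data[mid]=3>-7: swap data[1],data[3]; hi=2 → -7 5 -2 3 4 6 2
data[mid]=5>-7: swap data[1],data[2]; hi=1 → -7 -2 5 3 4 6 2
data[mid]=-2>-7: swap data[1],data[1]; hi=0 → -7 -2 5 3 4 6 2
end: lo=0, hi=0; data = -7 -2 5 3 4 6 2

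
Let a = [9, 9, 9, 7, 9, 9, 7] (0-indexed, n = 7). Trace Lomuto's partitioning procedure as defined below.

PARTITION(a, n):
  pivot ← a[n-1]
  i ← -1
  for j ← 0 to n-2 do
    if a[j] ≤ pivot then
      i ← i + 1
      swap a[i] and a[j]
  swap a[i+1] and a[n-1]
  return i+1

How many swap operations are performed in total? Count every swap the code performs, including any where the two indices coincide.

2

pivot=7, i=-1
j=0: 9>7, skip
j=1: 9>7, skip
j=2: 9>7, skip
j=3: 7≤7, i=0, swap(0,3) ⇒ [7, 9, 9, 9, 9, 9, 7]
j=4: 9>7, skip
j=5: 9>7, skip
swap(1,6) ⇒ [7, 7, 9, 9, 9, 9, 9]; return 1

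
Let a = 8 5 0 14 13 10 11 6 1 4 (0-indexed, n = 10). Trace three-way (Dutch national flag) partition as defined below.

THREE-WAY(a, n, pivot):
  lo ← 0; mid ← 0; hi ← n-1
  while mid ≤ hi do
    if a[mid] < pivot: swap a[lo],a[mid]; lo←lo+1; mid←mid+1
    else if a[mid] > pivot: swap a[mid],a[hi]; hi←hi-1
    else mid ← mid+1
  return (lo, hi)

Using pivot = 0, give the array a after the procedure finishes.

pivot = 0; lo=0, mid=0, hi=9
a[mid]=8>0: swap a[0],a[9]; hi=8 → 4 5 0 14 13 10 11 6 1 8
a[mid]=4>0: swap a[0],a[8]; hi=7 → 1 5 0 14 13 10 11 6 4 8
a[mid]=1>0: swap a[0],a[7]; hi=6 → 6 5 0 14 13 10 11 1 4 8
a[mid]=6>0: swap a[0],a[6]; hi=5 → 11 5 0 14 13 10 6 1 4 8
a[mid]=11>0: swap a[0],a[5]; hi=4 → 10 5 0 14 13 11 6 1 4 8
a[mid]=10>0: swap a[0],a[4]; hi=3 → 13 5 0 14 10 11 6 1 4 8
a[mid]=13>0: swap a[0],a[3]; hi=2 → 14 5 0 13 10 11 6 1 4 8
a[mid]=14>0: swap a[0],a[2]; hi=1 → 0 5 14 13 10 11 6 1 4 8
a[mid]=0=0: mid=1
a[mid]=5>0: swap a[1],a[1]; hi=0 → 0 5 14 13 10 11 6 1 4 8
end: lo=0, hi=0; a = 0 5 14 13 10 11 6 1 4 8

0 5 14 13 10 11 6 1 4 8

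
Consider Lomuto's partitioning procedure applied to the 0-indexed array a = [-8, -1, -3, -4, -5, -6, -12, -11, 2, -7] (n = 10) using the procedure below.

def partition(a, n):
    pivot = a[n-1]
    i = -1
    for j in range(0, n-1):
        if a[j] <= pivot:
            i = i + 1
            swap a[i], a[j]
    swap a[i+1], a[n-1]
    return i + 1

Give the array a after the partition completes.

pivot = a[9] = -7; i = -1
j=0: a[0]=-8 ≤ -7 → i=0, swap a[0],a[0] (no change) → [-8, -1, -3, -4, -5, -6, -12, -11, 2, -7]
j=1: a[1]=-1 > -7 → no swap
j=2: a[2]=-3 > -7 → no swap
j=3: a[3]=-4 > -7 → no swap
j=4: a[4]=-5 > -7 → no swap
j=5: a[5]=-6 > -7 → no swap
j=6: a[6]=-12 ≤ -7 → i=1, swap a[1],a[6] → [-8, -12, -3, -4, -5, -6, -1, -11, 2, -7]
j=7: a[7]=-11 ≤ -7 → i=2, swap a[2],a[7] → [-8, -12, -11, -4, -5, -6, -1, -3, 2, -7]
j=8: a[8]=2 > -7 → no swap
final swap a[3],a[9] → [-8, -12, -11, -7, -5, -6, -1, -3, 2, -4]; return 3

[-8, -12, -11, -7, -5, -6, -1, -3, 2, -4]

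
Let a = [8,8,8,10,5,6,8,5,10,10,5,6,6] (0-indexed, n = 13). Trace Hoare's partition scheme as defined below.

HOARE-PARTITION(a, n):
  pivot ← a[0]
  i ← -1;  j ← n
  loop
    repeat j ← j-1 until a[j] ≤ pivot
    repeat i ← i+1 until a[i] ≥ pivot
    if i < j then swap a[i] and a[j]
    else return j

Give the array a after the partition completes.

pivot = a[0] = 8; i = -1, j = 13
j→12 (a[12]=6≤8), i→0 (a[0]=8≥8); i<j, swap → [6,8,8,10,5,6,8,5,10,10,5,6,8]
j→11 (a[11]=6≤8), i→1 (a[1]=8≥8); i<j, swap → [6,6,8,10,5,6,8,5,10,10,5,8,8]
j→10 (a[10]=5≤8), i→2 (a[2]=8≥8); i<j, swap → [6,6,5,10,5,6,8,5,10,10,8,8,8]
j→7 (a[7]=5≤8), i→3 (a[3]=10≥8); i<j, swap → [6,6,5,5,5,6,8,10,10,10,8,8,8]
j→6, i→6; i≥j, return j=6. a = [6,6,5,5,5,6,8,10,10,10,8,8,8]

[6,6,5,5,5,6,8,10,10,10,8,8,8]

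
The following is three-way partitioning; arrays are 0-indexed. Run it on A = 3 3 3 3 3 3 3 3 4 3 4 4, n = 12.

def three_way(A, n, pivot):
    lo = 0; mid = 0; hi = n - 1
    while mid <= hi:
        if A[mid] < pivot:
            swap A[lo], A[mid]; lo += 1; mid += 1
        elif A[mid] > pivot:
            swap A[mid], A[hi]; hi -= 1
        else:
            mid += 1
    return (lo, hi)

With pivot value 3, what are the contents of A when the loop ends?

lo=0 mid=0 hi=11
3=3: mid=1
3=3: mid=2
3=3: mid=3
3=3: mid=4
3=3: mid=5
3=3: mid=6
3=3: mid=7
3=3: mid=8
4>3: swap(8,11), hi=10 ⇒ 3 3 3 3 3 3 3 3 4 3 4 4
4>3: swap(8,10), hi=9 ⇒ 3 3 3 3 3 3 3 3 4 3 4 4
4>3: swap(8,9), hi=8 ⇒ 3 3 3 3 3 3 3 3 3 4 4 4
3=3: mid=9
done. lo=0 hi=8; A=3 3 3 3 3 3 3 3 3 4 4 4

3 3 3 3 3 3 3 3 3 4 4 4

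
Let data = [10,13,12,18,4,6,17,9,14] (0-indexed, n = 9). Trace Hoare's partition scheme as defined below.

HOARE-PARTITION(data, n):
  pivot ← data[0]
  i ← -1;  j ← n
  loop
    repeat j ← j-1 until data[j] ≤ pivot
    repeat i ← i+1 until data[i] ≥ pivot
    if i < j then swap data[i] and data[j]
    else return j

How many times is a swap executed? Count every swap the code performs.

3

pivot=10
j stops at 7 (9), i stops at 0 (10); swap ⇒ [9,13,12,18,4,6,17,10,14]
j stops at 5 (6), i stops at 1 (13); swap ⇒ [9,6,12,18,4,13,17,10,14]
j stops at 4 (4), i stops at 2 (12); swap ⇒ [9,6,4,18,12,13,17,10,14]
j stops at 2, i stops at 3; i≥j ⇒ return 2. data=[9,6,4,18,12,13,17,10,14]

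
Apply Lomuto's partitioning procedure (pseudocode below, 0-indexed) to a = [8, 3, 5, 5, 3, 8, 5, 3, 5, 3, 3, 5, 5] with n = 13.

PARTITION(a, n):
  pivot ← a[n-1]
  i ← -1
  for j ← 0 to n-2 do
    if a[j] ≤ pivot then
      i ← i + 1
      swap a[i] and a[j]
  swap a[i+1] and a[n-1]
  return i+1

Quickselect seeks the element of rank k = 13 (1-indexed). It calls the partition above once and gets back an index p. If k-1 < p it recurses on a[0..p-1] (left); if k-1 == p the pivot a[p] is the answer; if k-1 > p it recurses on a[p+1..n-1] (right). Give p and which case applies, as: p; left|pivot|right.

10; right

pivot=5, i=-1
j=0: 8>5, skip
j=1: 3≤5, i=0, swap(0,1) ⇒ [3, 8, 5, 5, 3, 8, 5, 3, 5, 3, 3, 5, 5]
j=2: 5≤5, i=1, swap(1,2) ⇒ [3, 5, 8, 5, 3, 8, 5, 3, 5, 3, 3, 5, 5]
j=3: 5≤5, i=2, swap(2,3) ⇒ [3, 5, 5, 8, 3, 8, 5, 3, 5, 3, 3, 5, 5]
j=4: 3≤5, i=3, swap(3,4) ⇒ [3, 5, 5, 3, 8, 8, 5, 3, 5, 3, 3, 5, 5]
j=5: 8>5, skip
j=6: 5≤5, i=4, swap(4,6) ⇒ [3, 5, 5, 3, 5, 8, 8, 3, 5, 3, 3, 5, 5]
j=7: 3≤5, i=5, swap(5,7) ⇒ [3, 5, 5, 3, 5, 3, 8, 8, 5, 3, 3, 5, 5]
j=8: 5≤5, i=6, swap(6,8) ⇒ [3, 5, 5, 3, 5, 3, 5, 8, 8, 3, 3, 5, 5]
j=9: 3≤5, i=7, swap(7,9) ⇒ [3, 5, 5, 3, 5, 3, 5, 3, 8, 8, 3, 5, 5]
j=10: 3≤5, i=8, swap(8,10) ⇒ [3, 5, 5, 3, 5, 3, 5, 3, 3, 8, 8, 5, 5]
j=11: 5≤5, i=9, swap(9,11) ⇒ [3, 5, 5, 3, 5, 3, 5, 3, 3, 5, 8, 8, 5]
swap(10,12) ⇒ [3, 5, 5, 3, 5, 3, 5, 3, 3, 5, 5, 8, 8]; return 10
p = 10; k-1 = 12 > 10 ⇒ right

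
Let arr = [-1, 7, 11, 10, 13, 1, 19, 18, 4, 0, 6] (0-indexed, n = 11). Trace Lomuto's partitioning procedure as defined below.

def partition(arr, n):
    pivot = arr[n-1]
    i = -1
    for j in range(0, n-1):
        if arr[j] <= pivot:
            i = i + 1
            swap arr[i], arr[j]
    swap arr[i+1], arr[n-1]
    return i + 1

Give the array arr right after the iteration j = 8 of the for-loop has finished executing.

pivot = arr[10] = 6; i = -1
j=0: arr[0]=-1 ≤ 6 → i=0, swap arr[0],arr[0] (no change) → [-1, 7, 11, 10, 13, 1, 19, 18, 4, 0, 6]
j=1: arr[1]=7 > 6 → no swap
j=2: arr[2]=11 > 6 → no swap
j=3: arr[3]=10 > 6 → no swap
j=4: arr[4]=13 > 6 → no swap
j=5: arr[5]=1 ≤ 6 → i=1, swap arr[1],arr[5] → [-1, 1, 11, 10, 13, 7, 19, 18, 4, 0, 6]
j=6: arr[6]=19 > 6 → no swap
j=7: arr[7]=18 > 6 → no swap
j=8: arr[8]=4 ≤ 6 → i=2, swap arr[2],arr[8] → [-1, 1, 4, 10, 13, 7, 19, 18, 11, 0, 6]
(after j=8) arr = [-1, 1, 4, 10, 13, 7, 19, 18, 11, 0, 6]

[-1, 1, 4, 10, 13, 7, 19, 18, 11, 0, 6]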